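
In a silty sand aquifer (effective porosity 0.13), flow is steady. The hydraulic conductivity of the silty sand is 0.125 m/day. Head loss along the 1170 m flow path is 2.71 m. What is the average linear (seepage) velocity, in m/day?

0.00223

Hydraulic gradient i = Δh / L = 2.71 / 1170 = 0.002316.
Darcy flux q = K · i = 0.1250 × 0.002316 = 0.0002895 m/day.
Seepage velocity v = q / n_e = 0.0002895 / 0.13 = 0.002227 m/day.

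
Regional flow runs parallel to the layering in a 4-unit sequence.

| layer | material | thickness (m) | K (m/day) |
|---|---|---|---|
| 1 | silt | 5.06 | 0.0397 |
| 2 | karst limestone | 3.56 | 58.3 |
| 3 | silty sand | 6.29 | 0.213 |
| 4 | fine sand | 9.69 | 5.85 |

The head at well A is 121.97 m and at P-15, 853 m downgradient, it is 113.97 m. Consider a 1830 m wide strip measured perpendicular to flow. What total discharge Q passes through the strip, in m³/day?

4560

Flow is parallel to layering, so each bed carries its own Darcy discharge and the transmissivities add.
Σ(K_i·b_i) = 0.0397×5.06 + 58.3×3.56 + 0.213×6.29 + 5.85×9.69 = 265.8 m²/day.
Hydraulic gradient i = (121.97 − 113.97) / 853 = 8 / 853 = 0.009379.
Q = Σ(K_i·b_i) · W · i = 265.8 × 1830 × 0.009379 = 4561 m³/day.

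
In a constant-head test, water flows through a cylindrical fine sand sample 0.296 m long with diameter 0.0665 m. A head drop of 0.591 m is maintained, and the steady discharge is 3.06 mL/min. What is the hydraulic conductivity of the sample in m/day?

0.635

Cross-sectional area A = π·(d/2)² = π × (0.0665/2)² = 0.003473 m².
Convert discharge: 3.06 mL/min = 5.100e-08 m³/s.
Darcy's law rearranged: K = Q·L / (A·Δh) = 5.100e-08 × 0.296 / (0.003473 × 0.591) = 7.354e-06 m/s = 0.6354 m/day.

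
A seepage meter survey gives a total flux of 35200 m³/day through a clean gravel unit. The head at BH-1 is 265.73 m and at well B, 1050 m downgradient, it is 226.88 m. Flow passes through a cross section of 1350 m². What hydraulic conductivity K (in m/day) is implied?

Hydraulic gradient i = (265.73 − 226.88) / 1050 = 38.85 / 1050 = 0.03700.
From Q = K·A·i, K = Q / (A·i) = 35200 / (1350 × 0.03700) = 704.7 m/day.

705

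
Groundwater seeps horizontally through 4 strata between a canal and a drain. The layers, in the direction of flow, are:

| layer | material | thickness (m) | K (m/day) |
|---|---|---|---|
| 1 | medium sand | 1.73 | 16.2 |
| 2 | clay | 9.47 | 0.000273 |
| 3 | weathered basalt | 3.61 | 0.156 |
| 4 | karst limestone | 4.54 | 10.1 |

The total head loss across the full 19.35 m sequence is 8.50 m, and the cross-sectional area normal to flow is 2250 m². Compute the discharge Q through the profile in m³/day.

0.551

Flow is perpendicular to layering, so the layers act in series and the equivalent K is the thickness-weighted harmonic mean.
Total thickness L = 1.73 + 9.47 + 3.61 + 4.54 = 19.35 m.
Σ(b_i/K_i) = 1.73/16.2 + 9.47/0.000273 + 3.61/0.156 + 4.54/10.1 = 34712 d.
K_eq = L / Σ(b_i/K_i) = 19.35 / 34712 = 0.0005574 m/day.
Q = K_eq · A · (Δh/L) = 0.0005574 × 2250 × (8.50/19.35) = 0.5510 m³/day.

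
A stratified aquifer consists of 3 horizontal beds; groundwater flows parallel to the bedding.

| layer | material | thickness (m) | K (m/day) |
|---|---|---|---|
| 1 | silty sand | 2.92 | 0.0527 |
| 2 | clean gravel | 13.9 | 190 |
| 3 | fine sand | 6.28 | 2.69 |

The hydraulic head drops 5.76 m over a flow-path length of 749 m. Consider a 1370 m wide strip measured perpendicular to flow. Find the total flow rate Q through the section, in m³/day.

Flow is parallel to layering, so each bed carries its own Darcy discharge and the transmissivities add.
Σ(K_i·b_i) = 0.0527×2.92 + 190×13.9 + 2.69×6.28 = 2658 m²/day.
Hydraulic gradient i = Δh / L = 5.76 / 749 = 0.007690.
Q = Σ(K_i·b_i) · W · i = 2658 × 1370 × 0.007690 = 28004 m³/day.

28000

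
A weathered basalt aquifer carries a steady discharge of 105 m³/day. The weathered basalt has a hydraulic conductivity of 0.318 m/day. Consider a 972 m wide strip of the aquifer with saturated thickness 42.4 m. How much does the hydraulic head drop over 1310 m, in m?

Cross-sectional area A = 972 × 42.4 = 41213 m².
From Q = K·A·i, i = Q / (K·A) = 105 / (0.3180 × 41213) = 0.008012.
Head loss Δh = i · L = 0.008012 × 1310 = 10.50 m.

10.5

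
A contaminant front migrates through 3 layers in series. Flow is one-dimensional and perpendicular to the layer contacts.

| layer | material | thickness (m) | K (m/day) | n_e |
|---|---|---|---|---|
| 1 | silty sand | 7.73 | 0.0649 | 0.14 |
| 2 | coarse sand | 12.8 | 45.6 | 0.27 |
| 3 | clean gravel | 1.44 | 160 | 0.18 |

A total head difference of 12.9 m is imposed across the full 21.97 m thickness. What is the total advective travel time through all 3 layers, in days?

44.4

With flow normal to the layers, continuity requires the same specific discharge q through every layer.
Σ(b_i/K_i) = 7.73/0.0649 + 12.8/45.6 + 1.44/160 = 119.4 d.
q = Δh / Σ(b_i/K_i) = 12.9 / 119.4 = 0.1080 m/day.
In each layer the seepage velocity is v_i = q/n_i, so the layer transit time is t_i = b_i·n_i / q:
  layer 1 (silty sand): t_1 = 7.73 × 0.14 / 0.1080 = 10.02 d
  layer 2 (coarse sand): t_2 = 12.8 × 0.27 / 0.1080 = 31.99 d
  layer 3 (clean gravel): t_3 = 1.44 × 0.18 / 0.1080 = 2.399 d
Total t = Σ t_i = 44.40 days.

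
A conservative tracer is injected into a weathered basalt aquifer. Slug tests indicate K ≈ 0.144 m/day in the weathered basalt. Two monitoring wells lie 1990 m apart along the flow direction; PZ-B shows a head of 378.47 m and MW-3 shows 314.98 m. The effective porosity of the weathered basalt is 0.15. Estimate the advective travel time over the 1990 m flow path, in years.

Hydraulic gradient i = (378.47 − 314.98) / 1990 = 63.49 / 1990 = 0.03190.
Darcy flux q = K · i = 0.1440 × 0.03190 = 0.004594 m/day.
Seepage velocity v = q / n_e = 0.004594 / 0.15 = 0.03063 m/day.
Travel time t = L / v = 1990 / 0.03063 = 64973 days = 177.9 years.

178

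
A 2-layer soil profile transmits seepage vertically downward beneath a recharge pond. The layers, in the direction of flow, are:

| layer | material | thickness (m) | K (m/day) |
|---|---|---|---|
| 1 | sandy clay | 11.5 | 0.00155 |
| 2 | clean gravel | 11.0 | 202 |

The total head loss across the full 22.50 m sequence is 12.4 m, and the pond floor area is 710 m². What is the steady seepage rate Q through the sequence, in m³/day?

Flow is perpendicular to layering, so the layers act in series and the equivalent K is the thickness-weighted harmonic mean.
Total thickness L = 11.5 + 11.0 = 22.50 m.
Σ(b_i/K_i) = 11.5/0.00155 + 11.0/202 = 7419 d.
K_eq = L / Σ(b_i/K_i) = 22.50 / 7419 = 0.003033 m/day.
Q = K_eq · A · (Δh/L) = 0.003033 × 710 × (12.4/22.50) = 1.187 m³/day.

1.19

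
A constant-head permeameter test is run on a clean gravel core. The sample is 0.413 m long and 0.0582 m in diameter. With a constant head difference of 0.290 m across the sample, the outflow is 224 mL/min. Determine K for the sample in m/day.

Cross-sectional area A = π·(d/2)² = π × (0.0582/2)² = 0.002660 m².
Convert discharge: 224 mL/min = 3.733e-06 m³/s.
Darcy's law rearranged: K = Q·L / (A·Δh) = 3.733e-06 × 0.413 / (0.002660 × 0.290) = 0.001999 m/s = 172.7 m/day.

173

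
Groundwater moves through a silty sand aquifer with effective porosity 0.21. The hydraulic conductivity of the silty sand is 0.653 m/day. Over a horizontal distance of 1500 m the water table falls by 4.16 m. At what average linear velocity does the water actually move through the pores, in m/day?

Hydraulic gradient i = Δh / L = 4.16 / 1500 = 0.002773.
Darcy flux q = K · i = 0.6530 × 0.002773 = 0.001811 m/day.
Seepage velocity v = q / n_e = 0.001811 / 0.21 = 0.008624 m/day.

0.00862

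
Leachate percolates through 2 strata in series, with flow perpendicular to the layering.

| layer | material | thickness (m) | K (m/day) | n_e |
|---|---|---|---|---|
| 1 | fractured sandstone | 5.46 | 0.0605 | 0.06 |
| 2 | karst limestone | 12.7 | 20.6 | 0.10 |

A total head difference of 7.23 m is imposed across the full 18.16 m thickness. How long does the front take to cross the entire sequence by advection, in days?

With flow normal to the layers, continuity requires the same specific discharge q through every layer.
Σ(b_i/K_i) = 5.46/0.0605 + 12.7/20.6 = 90.86 d.
q = Δh / Σ(b_i/K_i) = 7.23 / 90.86 = 0.07957 m/day.
In each layer the seepage velocity is v_i = q/n_i, so the layer transit time is t_i = b_i·n_i / q:
  layer 1 (fractured sandstone): t_1 = 5.46 × 0.06 / 0.07957 = 4.117 d
  layer 2 (karst limestone): t_2 = 12.7 × 0.10 / 0.07957 = 15.96 d
Total t = Σ t_i = 20.08 days.

20.1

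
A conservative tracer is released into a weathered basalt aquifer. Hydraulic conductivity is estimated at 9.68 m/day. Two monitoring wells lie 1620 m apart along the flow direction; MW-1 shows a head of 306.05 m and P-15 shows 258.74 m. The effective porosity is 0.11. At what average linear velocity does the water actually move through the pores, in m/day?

2.57

Hydraulic gradient i = (306.05 − 258.74) / 1620 = 47.31 / 1620 = 0.02920.
Darcy flux q = K · i = 9.680 × 0.02920 = 0.2827 m/day.
Seepage velocity v = q / n_e = 0.2827 / 0.11 = 2.570 m/day.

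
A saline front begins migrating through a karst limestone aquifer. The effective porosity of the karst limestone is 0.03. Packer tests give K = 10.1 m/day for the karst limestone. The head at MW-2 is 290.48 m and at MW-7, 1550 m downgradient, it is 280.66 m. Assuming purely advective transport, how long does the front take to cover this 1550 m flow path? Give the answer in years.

1.99

Hydraulic gradient i = (290.48 − 280.66) / 1550 = 9.82 / 1550 = 0.006335.
Darcy flux q = K · i = 10.10 × 0.006335 = 0.06399 m/day.
Seepage velocity v = q / n_e = 0.06399 / 0.03 = 2.133 m/day.
Travel time t = L / v = 1550 / 2.133 = 726.7 days = 1.990 years.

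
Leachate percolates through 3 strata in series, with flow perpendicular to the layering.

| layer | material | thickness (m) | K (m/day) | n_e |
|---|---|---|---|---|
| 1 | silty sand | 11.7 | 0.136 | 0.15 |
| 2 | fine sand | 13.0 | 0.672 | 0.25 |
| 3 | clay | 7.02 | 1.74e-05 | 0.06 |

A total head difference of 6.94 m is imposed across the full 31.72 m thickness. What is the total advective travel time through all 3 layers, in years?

864

With flow normal to the layers, continuity requires the same specific discharge q through every layer.
Σ(b_i/K_i) = 11.7/0.136 + 13.0/0.672 + 7.02/1.74e-05 = 4.036e+05 d.
q = Δh / Σ(b_i/K_i) = 6.94 / 4.036e+05 = 1.720e-05 m/day.
In each layer the seepage velocity is v_i = q/n_i, so the layer transit time is t_i = b_i·n_i / q:
  layer 1 (silty sand): t_1 = 11.7 × 0.15 / 1.720e-05 = 1.021e+05 d
  layer 2 (fine sand): t_2 = 13.0 × 0.25 / 1.720e-05 = 1.890e+05 d
  layer 3 (clay): t_3 = 7.02 × 0.06 / 1.720e-05 = 24492 d
Total t = Σ t_i = 3.155e+05 days = 863.9 years.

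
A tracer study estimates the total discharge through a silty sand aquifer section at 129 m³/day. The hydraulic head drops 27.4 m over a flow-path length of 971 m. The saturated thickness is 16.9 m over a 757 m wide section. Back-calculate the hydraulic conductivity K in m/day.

Cross-sectional area A = 757 × 16.9 = 12793 m².
Hydraulic gradient i = Δh / L = 27.4 / 971 = 0.02822.
From Q = K·A·i, K = Q / (A·i) = 129 / (12793 × 0.02822) = 0.3573 m/day.

0.357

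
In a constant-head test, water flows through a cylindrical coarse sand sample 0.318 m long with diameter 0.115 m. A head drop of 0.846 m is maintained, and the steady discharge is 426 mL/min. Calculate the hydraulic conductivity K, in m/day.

Cross-sectional area A = π·(d/2)² = π × (0.115/2)² = 0.01039 m².
Convert discharge: 426 mL/min = 7.100e-06 m³/s.
Darcy's law rearranged: K = Q·L / (A·Δh) = 7.100e-06 × 0.318 / (0.01039 × 0.846) = 0.0002569 m/s = 22.20 m/day.

22.2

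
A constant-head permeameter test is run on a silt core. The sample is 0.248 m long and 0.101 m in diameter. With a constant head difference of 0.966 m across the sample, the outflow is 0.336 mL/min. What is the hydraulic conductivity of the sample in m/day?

Cross-sectional area A = π·(d/2)² = π × (0.101/2)² = 0.008012 m².
Convert discharge: 0.336 mL/min = 5.600e-09 m³/s.
Darcy's law rearranged: K = Q·L / (A·Δh) = 5.600e-09 × 0.248 / (0.008012 × 0.966) = 1.794e-07 m/s = 0.01550 m/day.

0.0155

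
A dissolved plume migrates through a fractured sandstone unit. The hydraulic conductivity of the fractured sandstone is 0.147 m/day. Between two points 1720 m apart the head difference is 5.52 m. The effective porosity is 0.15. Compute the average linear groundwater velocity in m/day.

Hydraulic gradient i = Δh / L = 5.52 / 1720 = 0.003209.
Darcy flux q = K · i = 0.1470 × 0.003209 = 0.0004718 m/day.
Seepage velocity v = q / n_e = 0.0004718 / 0.15 = 0.003145 m/day.

0.00315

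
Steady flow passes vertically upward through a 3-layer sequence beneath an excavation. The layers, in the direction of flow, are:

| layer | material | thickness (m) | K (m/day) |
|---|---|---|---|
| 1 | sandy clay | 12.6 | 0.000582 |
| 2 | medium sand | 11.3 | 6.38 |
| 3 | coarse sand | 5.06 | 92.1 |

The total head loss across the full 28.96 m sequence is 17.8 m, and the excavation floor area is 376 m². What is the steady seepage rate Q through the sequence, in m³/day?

0.309

Flow is perpendicular to layering, so the layers act in series and the equivalent K is the thickness-weighted harmonic mean.
Total thickness L = 12.6 + 11.3 + 5.06 = 28.96 m.
Σ(b_i/K_i) = 12.6/0.000582 + 11.3/6.38 + 5.06/92.1 = 21651 d.
K_eq = L / Σ(b_i/K_i) = 28.96 / 21651 = 0.001338 m/day.
Q = K_eq · A · (Δh/L) = 0.001338 × 376 × (17.8/28.96) = 0.3091 m³/day.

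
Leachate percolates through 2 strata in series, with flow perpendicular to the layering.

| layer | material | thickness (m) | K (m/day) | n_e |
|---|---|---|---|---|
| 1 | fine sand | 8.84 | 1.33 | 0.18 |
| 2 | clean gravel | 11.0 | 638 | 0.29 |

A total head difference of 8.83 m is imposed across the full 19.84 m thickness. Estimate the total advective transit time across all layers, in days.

3.61

With flow normal to the layers, continuity requires the same specific discharge q through every layer.
Σ(b_i/K_i) = 8.84/1.33 + 11.0/638 = 6.664 d.
q = Δh / Σ(b_i/K_i) = 8.83 / 6.664 = 1.325 m/day.
In each layer the seepage velocity is v_i = q/n_i, so the layer transit time is t_i = b_i·n_i / q:
  layer 1 (fine sand): t_1 = 8.84 × 0.18 / 1.325 = 1.201 d
  layer 2 (clean gravel): t_2 = 11.0 × 0.29 / 1.325 = 2.407 d
Total t = Σ t_i = 3.608 days.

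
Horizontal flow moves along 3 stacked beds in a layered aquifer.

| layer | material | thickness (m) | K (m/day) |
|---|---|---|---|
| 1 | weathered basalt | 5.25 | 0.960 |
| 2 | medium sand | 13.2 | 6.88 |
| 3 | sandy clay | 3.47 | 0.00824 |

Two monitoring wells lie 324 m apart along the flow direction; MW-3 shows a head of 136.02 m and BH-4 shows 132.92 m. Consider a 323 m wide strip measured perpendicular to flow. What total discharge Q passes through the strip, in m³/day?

Flow is parallel to layering, so each bed carries its own Darcy discharge and the transmissivities add.
Σ(K_i·b_i) = 0.960×5.25 + 6.88×13.2 + 0.00824×3.47 = 95.88 m²/day.
Hydraulic gradient i = (136.02 − 132.92) / 324 = 3.1 / 324 = 0.009568.
Q = Σ(K_i·b_i) · W · i = 95.88 × 323 × 0.009568 = 296.3 m³/day.

296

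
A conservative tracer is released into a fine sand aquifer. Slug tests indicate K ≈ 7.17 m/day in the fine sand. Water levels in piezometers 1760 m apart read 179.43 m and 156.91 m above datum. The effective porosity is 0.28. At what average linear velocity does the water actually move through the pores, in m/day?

0.328

Hydraulic gradient i = (179.43 − 156.91) / 1760 = 22.52 / 1760 = 0.01280.
Darcy flux q = K · i = 7.170 × 0.01280 = 0.09174 m/day.
Seepage velocity v = q / n_e = 0.09174 / 0.28 = 0.3277 m/day.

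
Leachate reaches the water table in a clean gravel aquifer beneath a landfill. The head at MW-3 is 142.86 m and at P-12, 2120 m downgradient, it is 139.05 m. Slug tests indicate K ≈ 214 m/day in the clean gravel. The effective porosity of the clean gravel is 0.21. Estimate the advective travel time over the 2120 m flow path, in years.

Hydraulic gradient i = (142.86 − 139.05) / 2120 = 3.81 / 2120 = 0.001797.
Darcy flux q = K · i = 214.0 × 0.001797 = 0.3846 m/day.
Seepage velocity v = q / n_e = 0.3846 / 0.21 = 1.831 m/day.
Travel time t = L / v = 2120 / 1.831 = 1158 days = 3.169 years.

3.17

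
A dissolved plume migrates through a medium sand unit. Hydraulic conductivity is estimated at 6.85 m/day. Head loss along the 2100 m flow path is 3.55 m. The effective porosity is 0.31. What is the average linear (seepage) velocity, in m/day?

Hydraulic gradient i = Δh / L = 3.55 / 2100 = 0.001690.
Darcy flux q = K · i = 6.850 × 0.001690 = 0.01158 m/day.
Seepage velocity v = q / n_e = 0.01158 / 0.31 = 0.03735 m/day.

0.0374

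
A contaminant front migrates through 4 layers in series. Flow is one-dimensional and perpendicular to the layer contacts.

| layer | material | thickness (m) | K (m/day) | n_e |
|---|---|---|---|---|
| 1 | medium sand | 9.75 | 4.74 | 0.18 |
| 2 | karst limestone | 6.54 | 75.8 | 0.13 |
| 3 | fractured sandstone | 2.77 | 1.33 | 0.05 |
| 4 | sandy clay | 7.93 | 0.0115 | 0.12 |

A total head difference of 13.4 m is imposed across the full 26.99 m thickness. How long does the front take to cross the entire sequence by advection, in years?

0.524

With flow normal to the layers, continuity requires the same specific discharge q through every layer.
Σ(b_i/K_i) = 9.75/4.74 + 6.54/75.8 + 2.77/1.33 + 7.93/0.0115 = 693.8 d.
q = Δh / Σ(b_i/K_i) = 13.4 / 693.8 = 0.01931 m/day.
In each layer the seepage velocity is v_i = q/n_i, so the layer transit time is t_i = b_i·n_i / q:
  layer 1 (medium sand): t_1 = 9.75 × 0.18 / 0.01931 = 90.87 d
  layer 2 (karst limestone): t_2 = 6.54 × 0.13 / 0.01931 = 44.02 d
  layer 3 (fractured sandstone): t_3 = 2.77 × 0.05 / 0.01931 = 7.171 d
  layer 4 (sandy clay): t_4 = 7.93 × 0.12 / 0.01931 = 49.27 d
Total t = Σ t_i = 191.3 days = 0.5238 years.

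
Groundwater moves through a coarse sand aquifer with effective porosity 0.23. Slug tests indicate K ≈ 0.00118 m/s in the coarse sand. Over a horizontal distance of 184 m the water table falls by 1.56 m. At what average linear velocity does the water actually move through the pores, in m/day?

Convert K: 0.00118 m/s × 86400 = 102.0 m/day.
Hydraulic gradient i = Δh / L = 1.56 / 184 = 0.008478.
Darcy flux q = K · i = 102.0 × 0.008478 = 0.8644 m/day.
Seepage velocity v = q / n_e = 0.8644 / 0.23 = 3.758 m/day.

3.76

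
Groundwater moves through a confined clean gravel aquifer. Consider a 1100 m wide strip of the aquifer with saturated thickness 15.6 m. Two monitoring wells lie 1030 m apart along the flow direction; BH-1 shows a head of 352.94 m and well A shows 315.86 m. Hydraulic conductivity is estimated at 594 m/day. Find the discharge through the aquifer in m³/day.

Cross-sectional area A = 1100 × 15.6 = 17160 m².
Hydraulic gradient i = (352.94 − 315.86) / 1030 = 37.08 / 1030 = 0.03600.
Darcy's law: Q = K · A · i = 594.0 × 17160 × 0.03600 = 3.669e+05 m³/day.

367000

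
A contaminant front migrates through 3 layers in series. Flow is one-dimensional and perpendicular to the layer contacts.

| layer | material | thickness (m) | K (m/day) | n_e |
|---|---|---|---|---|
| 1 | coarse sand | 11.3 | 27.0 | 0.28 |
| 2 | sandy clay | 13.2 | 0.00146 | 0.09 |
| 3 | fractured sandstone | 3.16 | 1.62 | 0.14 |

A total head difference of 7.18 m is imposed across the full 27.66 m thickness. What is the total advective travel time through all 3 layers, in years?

With flow normal to the layers, continuity requires the same specific discharge q through every layer.
Σ(b_i/K_i) = 11.3/27.0 + 13.2/0.00146 + 3.16/1.62 = 9043 d.
q = Δh / Σ(b_i/K_i) = 7.18 / 9043 = 0.0007939 m/day.
In each layer the seepage velocity is v_i = q/n_i, so the layer transit time is t_i = b_i·n_i / q:
  layer 1 (coarse sand): t_1 = 11.3 × 0.28 / 0.0007939 = 3985 d
  layer 2 (sandy clay): t_2 = 13.2 × 0.09 / 0.0007939 = 1496 d
  layer 3 (fractured sandstone): t_3 = 3.16 × 0.14 / 0.0007939 = 557.2 d
Total t = Σ t_i = 6039 days = 16.53 years.

16.5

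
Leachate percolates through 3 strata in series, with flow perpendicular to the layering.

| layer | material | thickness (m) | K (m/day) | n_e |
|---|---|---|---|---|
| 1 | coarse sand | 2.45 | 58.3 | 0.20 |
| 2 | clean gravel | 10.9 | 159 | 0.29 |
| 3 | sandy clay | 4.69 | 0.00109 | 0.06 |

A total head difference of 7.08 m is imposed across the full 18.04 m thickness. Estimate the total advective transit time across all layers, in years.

6.54

With flow normal to the layers, continuity requires the same specific discharge q through every layer.
Σ(b_i/K_i) = 2.45/58.3 + 10.9/159 + 4.69/0.00109 = 4303 d.
q = Δh / Σ(b_i/K_i) = 7.08 / 4303 = 0.001645 m/day.
In each layer the seepage velocity is v_i = q/n_i, so the layer transit time is t_i = b_i·n_i / q:
  layer 1 (coarse sand): t_1 = 2.45 × 0.20 / 0.001645 = 297.8 d
  layer 2 (clean gravel): t_2 = 10.9 × 0.29 / 0.001645 = 1921 d
  layer 3 (sandy clay): t_3 = 4.69 × 0.06 / 0.001645 = 171.0 d
Total t = Σ t_i = 2390 days = 6.543 years.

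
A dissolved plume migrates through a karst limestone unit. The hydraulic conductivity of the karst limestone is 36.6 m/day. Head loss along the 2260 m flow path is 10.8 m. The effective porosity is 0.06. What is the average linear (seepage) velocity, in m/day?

Hydraulic gradient i = Δh / L = 10.8 / 2260 = 0.004779.
Darcy flux q = K · i = 36.60 × 0.004779 = 0.1749 m/day.
Seepage velocity v = q / n_e = 0.1749 / 0.06 = 2.915 m/day.

2.92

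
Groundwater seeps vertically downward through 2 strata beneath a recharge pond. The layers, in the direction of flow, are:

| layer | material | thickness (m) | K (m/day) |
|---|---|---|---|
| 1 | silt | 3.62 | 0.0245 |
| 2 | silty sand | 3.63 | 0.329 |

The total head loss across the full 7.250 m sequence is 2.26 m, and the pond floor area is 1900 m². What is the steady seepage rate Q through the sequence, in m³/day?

27.0

Flow is perpendicular to layering, so the layers act in series and the equivalent K is the thickness-weighted harmonic mean.
Total thickness L = 3.62 + 3.63 = 7.250 m.
Σ(b_i/K_i) = 3.62/0.0245 + 3.63/0.329 = 158.8 d.
K_eq = L / Σ(b_i/K_i) = 7.250 / 158.8 = 0.04566 m/day.
Q = K_eq · A · (Δh/L) = 0.04566 × 1900 × (2.26/7.250) = 27.04 m³/day.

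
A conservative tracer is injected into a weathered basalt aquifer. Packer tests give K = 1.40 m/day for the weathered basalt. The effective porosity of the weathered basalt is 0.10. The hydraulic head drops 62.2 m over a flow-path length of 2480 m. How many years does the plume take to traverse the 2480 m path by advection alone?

Hydraulic gradient i = Δh / L = 62.2 / 2480 = 0.02508.
Darcy flux q = K · i = 1.400 × 0.02508 = 0.03511 m/day.
Seepage velocity v = q / n_e = 0.03511 / 0.10 = 0.3511 m/day.
Travel time t = L / v = 2480 / 0.3511 = 7063 days = 19.34 years.

19.3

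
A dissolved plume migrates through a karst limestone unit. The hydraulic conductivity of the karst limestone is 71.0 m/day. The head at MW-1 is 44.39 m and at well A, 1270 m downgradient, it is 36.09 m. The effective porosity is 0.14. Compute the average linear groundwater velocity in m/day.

Hydraulic gradient i = (44.39 − 36.09) / 1270 = 8.3 / 1270 = 0.006535.
Darcy flux q = K · i = 71.00 × 0.006535 = 0.4640 m/day.
Seepage velocity v = q / n_e = 0.4640 / 0.14 = 3.314 m/day.

3.31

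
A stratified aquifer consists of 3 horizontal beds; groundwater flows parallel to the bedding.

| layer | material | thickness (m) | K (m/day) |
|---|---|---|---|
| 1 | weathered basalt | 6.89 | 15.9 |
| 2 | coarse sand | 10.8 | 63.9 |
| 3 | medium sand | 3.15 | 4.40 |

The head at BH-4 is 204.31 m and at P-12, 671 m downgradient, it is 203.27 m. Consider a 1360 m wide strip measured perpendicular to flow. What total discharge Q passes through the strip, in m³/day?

1710

Flow is parallel to layering, so each bed carries its own Darcy discharge and the transmissivities add.
Σ(K_i·b_i) = 15.9×6.89 + 63.9×10.8 + 4.40×3.15 = 813.5 m²/day.
Hydraulic gradient i = (204.31 − 203.27) / 671 = 1.04 / 671 = 0.001550.
Q = Σ(K_i·b_i) · W · i = 813.5 × 1360 × 0.001550 = 1715 m³/day.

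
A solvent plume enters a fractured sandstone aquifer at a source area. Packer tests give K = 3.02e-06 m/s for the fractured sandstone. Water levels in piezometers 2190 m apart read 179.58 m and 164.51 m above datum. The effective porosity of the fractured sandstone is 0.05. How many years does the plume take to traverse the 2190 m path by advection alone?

Convert K: 3.02e-06 m/s × 86400 = 0.2609 m/day.
Hydraulic gradient i = (179.58 − 164.51) / 2190 = 15.07 / 2190 = 0.006881.
Darcy flux q = K · i = 0.2609 × 0.006881 = 0.001796 m/day.
Seepage velocity v = q / n_e = 0.001796 / 0.05 = 0.03591 m/day.
Travel time t = L / v = 2190 / 0.03591 = 60985 days = 167.0 years.

167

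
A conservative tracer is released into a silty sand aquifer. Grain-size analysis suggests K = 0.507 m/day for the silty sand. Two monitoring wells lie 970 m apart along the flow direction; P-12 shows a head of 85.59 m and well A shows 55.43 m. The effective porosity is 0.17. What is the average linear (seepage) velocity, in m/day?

0.0927

Hydraulic gradient i = (85.59 − 55.43) / 970 = 30.16 / 970 = 0.03109.
Darcy flux q = K · i = 0.5070 × 0.03109 = 0.01576 m/day.
Seepage velocity v = q / n_e = 0.01576 / 0.17 = 0.09273 m/day.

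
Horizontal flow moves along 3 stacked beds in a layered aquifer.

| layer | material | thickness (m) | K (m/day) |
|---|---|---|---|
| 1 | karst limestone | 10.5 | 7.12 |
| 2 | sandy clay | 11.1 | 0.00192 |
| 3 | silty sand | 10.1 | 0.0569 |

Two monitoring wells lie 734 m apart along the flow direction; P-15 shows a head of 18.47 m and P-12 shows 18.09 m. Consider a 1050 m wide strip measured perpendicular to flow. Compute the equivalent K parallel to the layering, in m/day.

2.38

Flow is parallel to layering, so each bed carries its own Darcy discharge and the transmissivities add.
Σ(K_i·b_i) = 7.12×10.5 + 0.00192×11.1 + 0.0569×10.1 = 75.36 m²/day.
Total thickness b = 31.70 m, so K_eq = Σ(K_i·b_i)/b = 2.377 m/day.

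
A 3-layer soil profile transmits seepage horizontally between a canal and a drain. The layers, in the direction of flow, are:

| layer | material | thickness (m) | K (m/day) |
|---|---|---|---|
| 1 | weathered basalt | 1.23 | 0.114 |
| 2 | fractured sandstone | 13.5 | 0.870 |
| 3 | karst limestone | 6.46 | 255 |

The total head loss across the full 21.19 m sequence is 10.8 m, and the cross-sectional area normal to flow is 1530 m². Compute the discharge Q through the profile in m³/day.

Flow is perpendicular to layering, so the layers act in series and the equivalent K is the thickness-weighted harmonic mean.
Total thickness L = 1.23 + 13.5 + 6.46 = 21.19 m.
Σ(b_i/K_i) = 1.23/0.114 + 13.5/0.870 + 6.46/255 = 26.33 d.
K_eq = L / Σ(b_i/K_i) = 21.19 / 26.33 = 0.8047 m/day.
Q = K_eq · A · (Δh/L) = 0.8047 × 1530 × (10.8/21.19) = 627.5 m³/day.

628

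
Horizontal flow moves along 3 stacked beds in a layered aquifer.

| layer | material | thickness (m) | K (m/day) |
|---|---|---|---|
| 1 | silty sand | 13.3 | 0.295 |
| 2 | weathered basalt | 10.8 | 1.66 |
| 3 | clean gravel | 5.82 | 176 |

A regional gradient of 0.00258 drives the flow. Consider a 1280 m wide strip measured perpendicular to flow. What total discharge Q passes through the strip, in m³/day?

3450

Flow is parallel to layering, so each bed carries its own Darcy discharge and the transmissivities add.
Σ(K_i·b_i) = 0.295×13.3 + 1.66×10.8 + 176×5.82 = 1046 m²/day.
Hydraulic gradient i = 0.00258.
Q = Σ(K_i·b_i) · W · i = 1046 × 1280 × 0.002580 = 3455 m³/day.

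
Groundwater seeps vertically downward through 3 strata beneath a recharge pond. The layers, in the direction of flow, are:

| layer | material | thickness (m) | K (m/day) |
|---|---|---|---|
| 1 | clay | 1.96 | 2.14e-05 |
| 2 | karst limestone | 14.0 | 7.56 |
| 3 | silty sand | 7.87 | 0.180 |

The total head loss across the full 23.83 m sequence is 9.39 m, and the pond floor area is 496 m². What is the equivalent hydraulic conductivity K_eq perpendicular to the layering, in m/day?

0.000260

Flow is perpendicular to layering, so the layers act in series and the equivalent K is the thickness-weighted harmonic mean.
Total thickness L = 1.96 + 14.0 + 7.87 = 23.83 m.
Σ(b_i/K_i) = 1.96/2.14e-05 + 14.0/7.56 + 7.87/0.180 = 91634 d.
K_eq = L / Σ(b_i/K_i) = 23.83 / 91634 = 0.0002601 m/day.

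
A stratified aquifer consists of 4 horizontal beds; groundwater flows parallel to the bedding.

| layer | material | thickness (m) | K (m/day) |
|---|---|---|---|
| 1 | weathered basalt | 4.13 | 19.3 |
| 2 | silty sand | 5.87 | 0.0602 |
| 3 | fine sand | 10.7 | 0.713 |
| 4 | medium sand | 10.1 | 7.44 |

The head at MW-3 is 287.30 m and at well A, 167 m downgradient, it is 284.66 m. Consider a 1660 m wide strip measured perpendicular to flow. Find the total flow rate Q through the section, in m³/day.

Flow is parallel to layering, so each bed carries its own Darcy discharge and the transmissivities add.
Σ(K_i·b_i) = 19.3×4.13 + 0.0602×5.87 + 0.713×10.7 + 7.44×10.1 = 162.8 m²/day.
Hydraulic gradient i = (287.30 − 284.66) / 167 = 2.64 / 167 = 0.01581.
Q = Σ(K_i·b_i) · W · i = 162.8 × 1660 × 0.01581 = 4273 m³/day.

4270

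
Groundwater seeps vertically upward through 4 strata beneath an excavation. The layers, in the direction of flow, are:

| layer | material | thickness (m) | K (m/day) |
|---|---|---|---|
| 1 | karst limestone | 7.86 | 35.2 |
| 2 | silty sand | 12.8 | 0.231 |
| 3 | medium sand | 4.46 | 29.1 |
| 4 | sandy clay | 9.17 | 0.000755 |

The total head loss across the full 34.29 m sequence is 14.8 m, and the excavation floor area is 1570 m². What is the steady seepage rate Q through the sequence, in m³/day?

1.90

Flow is perpendicular to layering, so the layers act in series and the equivalent K is the thickness-weighted harmonic mean.
Total thickness L = 7.86 + 12.8 + 4.46 + 9.17 = 34.29 m.
Σ(b_i/K_i) = 7.86/35.2 + 12.8/0.231 + 4.46/29.1 + 9.17/0.000755 = 12201 d.
K_eq = L / Σ(b_i/K_i) = 34.29 / 12201 = 0.002810 m/day.
Q = K_eq · A · (Δh/L) = 0.002810 × 1570 × (14.8/34.29) = 1.904 m³/day.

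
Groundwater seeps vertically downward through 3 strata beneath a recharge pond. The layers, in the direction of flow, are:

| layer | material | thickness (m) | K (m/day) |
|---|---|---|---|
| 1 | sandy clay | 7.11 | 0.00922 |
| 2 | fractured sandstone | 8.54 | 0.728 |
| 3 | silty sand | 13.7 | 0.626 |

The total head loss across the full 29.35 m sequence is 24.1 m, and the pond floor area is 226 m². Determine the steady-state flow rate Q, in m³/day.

6.77

Flow is perpendicular to layering, so the layers act in series and the equivalent K is the thickness-weighted harmonic mean.
Total thickness L = 7.11 + 8.54 + 13.7 = 29.35 m.
Σ(b_i/K_i) = 7.11/0.00922 + 8.54/0.728 + 13.7/0.626 = 804.8 d.
K_eq = L / Σ(b_i/K_i) = 29.35 / 804.8 = 0.03647 m/day.
Q = K_eq · A · (Δh/L) = 0.03647 × 226 × (24.1/29.35) = 6.768 m³/day.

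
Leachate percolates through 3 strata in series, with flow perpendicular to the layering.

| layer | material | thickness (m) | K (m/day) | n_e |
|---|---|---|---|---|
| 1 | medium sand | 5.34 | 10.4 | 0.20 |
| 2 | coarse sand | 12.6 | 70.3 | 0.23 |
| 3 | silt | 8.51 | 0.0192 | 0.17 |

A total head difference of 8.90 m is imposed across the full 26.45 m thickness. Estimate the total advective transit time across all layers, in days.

With flow normal to the layers, continuity requires the same specific discharge q through every layer.
Σ(b_i/K_i) = 5.34/10.4 + 12.6/70.3 + 8.51/0.0192 = 443.9 d.
q = Δh / Σ(b_i/K_i) = 8.90 / 443.9 = 0.02005 m/day.
In each layer the seepage velocity is v_i = q/n_i, so the layer transit time is t_i = b_i·n_i / q:
  layer 1 (medium sand): t_1 = 5.34 × 0.20 / 0.02005 = 53.27 d
  layer 2 (coarse sand): t_2 = 12.6 × 0.23 / 0.02005 = 144.5 d
  layer 3 (silt): t_3 = 8.51 × 0.17 / 0.02005 = 72.16 d
Total t = Σ t_i = 270.0 days.

270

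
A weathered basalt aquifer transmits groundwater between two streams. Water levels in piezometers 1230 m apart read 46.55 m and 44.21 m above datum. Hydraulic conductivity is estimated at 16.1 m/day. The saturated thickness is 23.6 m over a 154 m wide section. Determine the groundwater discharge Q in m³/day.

111

Cross-sectional area A = 154 × 23.6 = 3634 m².
Hydraulic gradient i = (46.55 − 44.21) / 1230 = 2.34 / 1230 = 0.001902.
Darcy's law: Q = K · A · i = 16.10 × 3634 × 0.001902 = 111.3 m³/day.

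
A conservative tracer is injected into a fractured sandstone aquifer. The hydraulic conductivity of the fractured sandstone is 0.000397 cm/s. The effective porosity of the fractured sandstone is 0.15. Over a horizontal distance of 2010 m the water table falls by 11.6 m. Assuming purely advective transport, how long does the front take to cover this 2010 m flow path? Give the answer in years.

Convert K: 0.000397 cm/s × 864 = 0.3430 m/day.
Hydraulic gradient i = Δh / L = 11.6 / 2010 = 0.005771.
Darcy flux q = K · i = 0.3430 × 0.005771 = 0.001980 m/day.
Seepage velocity v = q / n_e = 0.001980 / 0.15 = 0.01320 m/day.
Travel time t = L / v = 2010 / 0.01320 = 1.523e+05 days = 417.0 years.

417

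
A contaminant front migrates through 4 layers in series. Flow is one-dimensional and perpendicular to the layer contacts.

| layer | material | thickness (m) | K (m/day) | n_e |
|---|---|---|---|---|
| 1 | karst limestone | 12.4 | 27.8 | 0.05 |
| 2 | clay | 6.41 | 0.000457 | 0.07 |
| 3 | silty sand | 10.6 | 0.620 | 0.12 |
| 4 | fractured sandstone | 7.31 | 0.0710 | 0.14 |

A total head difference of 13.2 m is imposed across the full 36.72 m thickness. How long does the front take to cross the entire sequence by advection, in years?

9.87

With flow normal to the layers, continuity requires the same specific discharge q through every layer.
Σ(b_i/K_i) = 12.4/27.8 + 6.41/0.000457 + 10.6/0.620 + 7.31/0.0710 = 14147 d.
q = Δh / Σ(b_i/K_i) = 13.2 / 14147 = 0.0009331 m/day.
In each layer the seepage velocity is v_i = q/n_i, so the layer transit time is t_i = b_i·n_i / q:
  layer 1 (karst limestone): t_1 = 12.4 × 0.05 / 0.0009331 = 664.5 d
  layer 2 (clay): t_2 = 6.41 × 0.07 / 0.0009331 = 480.9 d
  layer 3 (silty sand): t_3 = 10.6 × 0.12 / 0.0009331 = 1363 d
  layer 4 (fractured sandstone): t_4 = 7.31 × 0.14 / 0.0009331 = 1097 d
Total t = Σ t_i = 3605 days = 9.871 years.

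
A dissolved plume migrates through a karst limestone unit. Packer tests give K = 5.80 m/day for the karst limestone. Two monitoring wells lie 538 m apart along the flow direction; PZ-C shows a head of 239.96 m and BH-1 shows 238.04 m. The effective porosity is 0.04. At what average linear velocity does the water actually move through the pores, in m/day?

0.517

Hydraulic gradient i = (239.96 − 238.04) / 538 = 1.92 / 538 = 0.003569.
Darcy flux q = K · i = 5.800 × 0.003569 = 0.02070 m/day.
Seepage velocity v = q / n_e = 0.02070 / 0.04 = 0.5175 m/day.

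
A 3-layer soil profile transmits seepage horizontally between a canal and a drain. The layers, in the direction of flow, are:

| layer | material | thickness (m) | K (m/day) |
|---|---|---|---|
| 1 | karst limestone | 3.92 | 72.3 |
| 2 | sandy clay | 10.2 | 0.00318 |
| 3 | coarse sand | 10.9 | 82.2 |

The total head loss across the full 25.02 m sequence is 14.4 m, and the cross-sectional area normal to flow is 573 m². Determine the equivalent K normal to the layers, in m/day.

0.00780

Flow is perpendicular to layering, so the layers act in series and the equivalent K is the thickness-weighted harmonic mean.
Total thickness L = 3.92 + 10.2 + 10.9 = 25.02 m.
Σ(b_i/K_i) = 3.92/72.3 + 10.2/0.00318 + 10.9/82.2 = 3208 d.
K_eq = L / Σ(b_i/K_i) = 25.02 / 3208 = 0.007800 m/day.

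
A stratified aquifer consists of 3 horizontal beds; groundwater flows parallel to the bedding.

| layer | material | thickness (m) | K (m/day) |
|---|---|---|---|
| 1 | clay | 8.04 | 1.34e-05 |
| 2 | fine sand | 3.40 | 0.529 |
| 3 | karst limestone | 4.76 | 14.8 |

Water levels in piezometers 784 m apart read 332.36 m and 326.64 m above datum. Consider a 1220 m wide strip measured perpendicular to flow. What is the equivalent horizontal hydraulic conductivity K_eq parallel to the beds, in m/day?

4.46

Flow is parallel to layering, so each bed carries its own Darcy discharge and the transmissivities add.
Σ(K_i·b_i) = 1.34e-05×8.04 + 0.529×3.40 + 14.8×4.76 = 72.25 m²/day.
Total thickness b = 16.20 m, so K_eq = Σ(K_i·b_i)/b = 4.460 m/day.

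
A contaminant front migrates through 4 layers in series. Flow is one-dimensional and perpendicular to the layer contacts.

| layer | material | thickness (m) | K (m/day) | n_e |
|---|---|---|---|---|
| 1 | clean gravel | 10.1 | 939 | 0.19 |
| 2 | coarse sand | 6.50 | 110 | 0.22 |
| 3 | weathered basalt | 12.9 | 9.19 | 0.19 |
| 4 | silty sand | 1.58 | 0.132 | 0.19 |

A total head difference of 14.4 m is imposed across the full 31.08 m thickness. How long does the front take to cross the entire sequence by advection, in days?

5.69

With flow normal to the layers, continuity requires the same specific discharge q through every layer.
Σ(b_i/K_i) = 10.1/939 + 6.50/110 + 12.9/9.19 + 1.58/0.132 = 13.44 d.
q = Δh / Σ(b_i/K_i) = 14.4 / 13.44 = 1.071 m/day.
In each layer the seepage velocity is v_i = q/n_i, so the layer transit time is t_i = b_i·n_i / q:
  layer 1 (clean gravel): t_1 = 10.1 × 0.19 / 1.071 = 1.791 d
  layer 2 (coarse sand): t_2 = 6.50 × 0.22 / 1.071 = 1.335 d
  layer 3 (weathered basalt): t_3 = 12.9 × 0.19 / 1.071 = 2.288 d
  layer 4 (silty sand): t_4 = 1.58 × 0.19 / 1.071 = 0.2803 d
Total t = Σ t_i = 5.695 days.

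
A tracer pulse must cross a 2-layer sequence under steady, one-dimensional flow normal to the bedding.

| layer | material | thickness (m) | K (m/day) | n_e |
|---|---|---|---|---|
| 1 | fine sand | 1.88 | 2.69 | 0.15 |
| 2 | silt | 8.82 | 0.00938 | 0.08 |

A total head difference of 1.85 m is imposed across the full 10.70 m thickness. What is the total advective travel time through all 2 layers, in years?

With flow normal to the layers, continuity requires the same specific discharge q through every layer.
Σ(b_i/K_i) = 1.88/2.69 + 8.82/0.00938 = 941.0 d.
q = Δh / Σ(b_i/K_i) = 1.85 / 941.0 = 0.001966 m/day.
In each layer the seepage velocity is v_i = q/n_i, so the layer transit time is t_i = b_i·n_i / q:
  layer 1 (fine sand): t_1 = 1.88 × 0.15 / 0.001966 = 143.4 d
  layer 2 (silt): t_2 = 8.82 × 0.08 / 0.001966 = 358.9 d
Total t = Σ t_i = 502.3 days = 1.375 years.

1.38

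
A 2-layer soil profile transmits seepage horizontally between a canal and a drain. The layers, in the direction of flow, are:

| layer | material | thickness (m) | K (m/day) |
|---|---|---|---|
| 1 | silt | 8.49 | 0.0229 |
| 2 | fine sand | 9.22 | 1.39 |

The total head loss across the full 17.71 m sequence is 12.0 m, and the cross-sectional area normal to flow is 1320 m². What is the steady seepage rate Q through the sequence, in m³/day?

42.0

Flow is perpendicular to layering, so the layers act in series and the equivalent K is the thickness-weighted harmonic mean.
Total thickness L = 8.49 + 9.22 = 17.71 m.
Σ(b_i/K_i) = 8.49/0.0229 + 9.22/1.39 = 377.4 d.
K_eq = L / Σ(b_i/K_i) = 17.71 / 377.4 = 0.04693 m/day.
Q = K_eq · A · (Δh/L) = 0.04693 × 1320 × (12.0/17.71) = 41.97 m³/day.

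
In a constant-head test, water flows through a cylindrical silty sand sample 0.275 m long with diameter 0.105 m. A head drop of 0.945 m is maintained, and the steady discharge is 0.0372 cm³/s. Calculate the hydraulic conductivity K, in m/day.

Cross-sectional area A = π·(d/2)² = π × (0.105/2)² = 0.008659 m².
Convert discharge: 0.0372 cm³/s = 3.720e-08 m³/s.
Darcy's law rearranged: K = Q·L / (A·Δh) = 3.720e-08 × 0.275 / (0.008659 × 0.945) = 1.250e-06 m/s = 0.1080 m/day.

0.108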